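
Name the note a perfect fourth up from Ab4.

Db5

Counting four letter names up from A lands on D.
Moving 5 semitones up from Ab4 (the size of a perfect fourth) reaches Db5.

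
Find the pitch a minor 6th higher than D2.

Counting six letter names up from D lands on B.
A minor sixth spans 8 semitones, so from D2 the target pitch is Bb2.

Bb2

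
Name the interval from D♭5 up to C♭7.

D to C spans seven letter names (D-E-F-G-A-B-C), plus an octave — that makes it a fourteenth of some quality.
A major fourteenth would be 23 semitones, but Db5 to Cb7 is 22 — one semitone narrower, making it a minor fourteenth.
(Equivalently, a compound minor seventh: a minor seventh plus an octave.)

minor 14th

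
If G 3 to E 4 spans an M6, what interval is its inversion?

m3

Inverted interval numbers add to nine, so a sixth pairs with a third (6 + 3 = 9).
The quality also flips — major becomes minor — giving a minor third.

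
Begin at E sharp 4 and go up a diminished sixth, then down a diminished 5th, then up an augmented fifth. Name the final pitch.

E#4 up a diminished sixth → C5 (7 semitones).
C5 down a diminished fifth → F#4 (6 semitones).
An augmented fifth up from F#4 is C##5.

C double-sharp 5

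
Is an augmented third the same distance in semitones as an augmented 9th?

5 semitones (augmented third) vs 15 semitones (augmented ninth): not equal.

No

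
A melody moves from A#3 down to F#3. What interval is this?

Descending from A#3 to F#3 is the same interval as ascending F#3 to A#3.
F to A spans three letter names (F-G-A), so the interval is some kind of third.
Counting semitones, F#3→A#3 is 4, which is the major third.

major third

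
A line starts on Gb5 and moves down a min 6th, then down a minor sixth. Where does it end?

Gb5 down a minor sixth → Bb4 (8 semitones).
A minor sixth down from Bb4 is D4.

D4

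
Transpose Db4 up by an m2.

Two letter names up from D: E.
A minor second is 1 semitone; 1 semitone up from Db4 gives Ebb4.

Ebb4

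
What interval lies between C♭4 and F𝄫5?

diminished eleventh

C to F spans four letter names (C-D-E-F), plus an octave — that makes it an eleventh of some quality.
The perfect eleventh is 17 semitones; here we have 16, one semitone narrower: diminished.
(Equivalently, a compound diminished fourth: a diminished fourth plus an octave.)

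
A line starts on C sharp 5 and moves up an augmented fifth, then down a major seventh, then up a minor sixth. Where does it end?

F sharp 5

An augmented fifth up from C#5 is G##5.
G##5 down a major seventh → A#4 (11 semitones).
Up a minor sixth from A#4: F#5 (8 semitones up).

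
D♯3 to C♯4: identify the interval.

minor seventh

D to C spans seven letter names (D-E-F-G-A-B-C) — that makes it a seventh of some quality.
D#3 to C#4 is 10 semitones, a half step short of the major seventh (11), so this is minor.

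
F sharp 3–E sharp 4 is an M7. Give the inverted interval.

The rule of nine gives the new number: 9 − 7 = 2, so a seventh becomes a second.
The quality also flips — major becomes minor — giving a minor second.

minor second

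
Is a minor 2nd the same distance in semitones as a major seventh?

No

A minor second spans 1 semitone; a major seventh spans 11 semitones. They differ by 10.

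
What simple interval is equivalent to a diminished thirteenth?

diminished 6th

Subtracting seven from the interval number removes an octave: 13 − 7 = 6.
Quality carries through unchanged, so the simple form is a diminished sixth.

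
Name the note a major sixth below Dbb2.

Six letter names down from D: F.
Moving 9 semitones down from Dbb2 (the size of a major sixth) reaches Fbb1.

Fbb1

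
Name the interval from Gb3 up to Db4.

G to D spans five letter names (G-A-B-C-D): a fifth.
Gb3 to Db4 is 7 semitones, matching the perfect fifth exactly, so the quality is perfect.

P5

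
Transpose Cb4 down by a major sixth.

Ebb3

Six letter names down from C: E.
Moving 9 semitones down from Cb4 (the size of a major sixth) reaches Ebb3.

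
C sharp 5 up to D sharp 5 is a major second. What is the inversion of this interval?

The rule of nine gives the new number: 9 − 2 = 7, so a second becomes a seventh.
And major becomes minor under inversion, so we get a minor seventh.

minor 7th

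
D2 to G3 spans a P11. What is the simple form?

perfect 4th

Subtracting seven from the interval number removes an octave: 11 − 7 = 4.
That makes a perfect eleventh a compound perfect fourth — an octave plus a perfect fourth.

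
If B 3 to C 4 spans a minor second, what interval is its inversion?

Inverted interval numbers add to nine, so a second pairs with a seventh (2 + 7 = 9).
And minor becomes major under inversion, so we get a major seventh.

M7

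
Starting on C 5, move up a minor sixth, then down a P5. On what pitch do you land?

C5 up a minor sixth → Ab5 (8 semitones).
Down a perfect fifth from Ab5: Db5 (7 semitones down).

D flat 5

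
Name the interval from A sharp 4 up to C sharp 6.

m10

A to C spans three letter names (A-B-C), plus an octave: a tenth.
At 15 semitones, A#4→C#6 falls one short of a major tenth: minor.
(Equivalently, a compound minor third: a minor third plus an octave.)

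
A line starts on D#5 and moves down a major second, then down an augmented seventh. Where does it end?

Db4

Down a major second from D#5: C#5 (2 semitones down).
Down an augmented seventh from C#5: Db4 (12 semitones down).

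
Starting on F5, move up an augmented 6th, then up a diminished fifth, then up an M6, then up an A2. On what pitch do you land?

F5 up an augmented sixth → D#6 (10 semitones).
D#6 up a diminished fifth → A6 (6 semitones).
Up a major sixth from A6: F#7 (9 semitones up).
An augmented second up from F#7 is G##7.

G##7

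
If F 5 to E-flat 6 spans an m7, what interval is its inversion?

major 2nd

The rule of nine gives the new number: 9 − 7 = 2, so a seventh becomes a second.
Quality inverts too: minor becomes major. That makes the inversion a major second.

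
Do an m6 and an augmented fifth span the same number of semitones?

Yes

A minor sixth spans 8 semitones, and an augmented fifth also spans 8 semitones — they're enharmonic.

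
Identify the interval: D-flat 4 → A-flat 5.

perfect twelfth

D to A spans five letter names (D-E-F-G-A), plus an octave: a twelfth.
Db4 to Ab5 is 19 semitones, matching the perfect twelfth exactly, so the quality is perfect.
(Equivalently, a compound perfect fifth: a perfect fifth plus an octave.)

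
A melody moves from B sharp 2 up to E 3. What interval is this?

diminished 4th

B to E spans four letter names (B-C-D-E): a fourth.
A perfect fourth would be 5 semitones; B#2 to E3 is 4, one semitone narrower, so the interval is diminished.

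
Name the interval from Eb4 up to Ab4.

perfect fourth

E to A spans four letter names (E-F-G-A), so the interval is some kind of fourth.
Counting semitones, Eb4→Ab4 is 5, which is the perfect fourth.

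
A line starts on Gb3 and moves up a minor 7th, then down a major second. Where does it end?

Ebb4

A minor seventh up from Gb3 is Fb4.
A major second down from Fb4 is Ebb4.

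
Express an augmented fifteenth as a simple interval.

Take out an octave (7 from the number): 15 − 7 = 8.
That makes an augmented fifteenth a compound augmented octave — an octave plus an augmented octave.

augmented octave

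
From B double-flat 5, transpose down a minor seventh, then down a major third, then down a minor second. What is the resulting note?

G flat 4

Bbb5 down a minor seventh → Cb5 (10 semitones).
Down a major third from Cb5: Abb4 (4 semitones down).
Down a minor second from Abb4: Gb4 (1 semitone down).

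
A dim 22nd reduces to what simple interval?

Subtracting seven from the interval number removes an octave: 22 − 14 = 8.
That makes a diminished twenty-second a compound diminished octave — 2 octaves plus a diminished octave.

diminished 8th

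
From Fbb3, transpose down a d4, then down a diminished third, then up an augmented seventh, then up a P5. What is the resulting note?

Fbb3 down a diminished fourth → Cb3 (4 semitones).
Cb3 down a diminished third → A2 (2 semitones).
A2 up an augmented seventh → G##3 (12 semitones).
A perfect fifth up from G##3 is D##4.

D##4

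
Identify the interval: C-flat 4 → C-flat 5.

perfect octave

C to C is the same letter name, plus an octave: an octave.
The perfect octave spans 12 semitones, and Cb4 to Cb5 is exactly 12 semitones — so this is a perfect octave.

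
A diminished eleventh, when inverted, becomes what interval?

A5

First reduce the compound diminished eleventh to its simple form, a diminished fourth.
Interval numbers invert to sum to nine: 4 + 5 = 9, so a fourth inverts to a fifth.
And diminished becomes augmented under inversion, so we get an augmented fifth.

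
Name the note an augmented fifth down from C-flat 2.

Five letter names down from C: F.
Moving 8 semitones down from Cb2 (the size of an augmented fifth) reaches Fbb1.

F-double-flat 1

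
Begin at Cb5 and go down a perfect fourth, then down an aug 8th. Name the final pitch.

Down a perfect fourth from Cb5: Gb4 (5 semitones down).
An augmented octave down from Gb4 is Gbb3.

Gbb3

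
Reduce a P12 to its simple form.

P5

Each octave removed subtracts seven from the number: 12 − 7 = 5.
Quality carries through unchanged, so the simple form is a perfect fifth.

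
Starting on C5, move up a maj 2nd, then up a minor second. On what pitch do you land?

Up a major second from C5: D5 (2 semitones up).
D5 up a minor second → Eb5 (1 semitone).

Eb5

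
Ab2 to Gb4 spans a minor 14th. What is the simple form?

minor seventh

Take out an octave (7 from the number): 14 − 7 = 7.
That makes a minor fourteenth a compound minor seventh — an octave plus a minor seventh.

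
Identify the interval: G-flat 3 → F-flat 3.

Descending from Gb3 to Fb3 is the same interval as ascending Fb3 to Gb3.
F to G spans two letter names (F-G): a second.
The major second spans 2 semitones, and Fb3 to Gb3 is exactly 2 semitones — so this is a major second.

major second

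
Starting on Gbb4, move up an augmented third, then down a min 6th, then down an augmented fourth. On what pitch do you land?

An augmented third up from Gbb4 is Bb4.
A minor sixth down from Bb4 is D4.
Down an augmented fourth from D4: Ab3 (6 semitones down).

Ab3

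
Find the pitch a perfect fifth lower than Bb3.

Eb3

The fifth takes the letter from B down to E.
A perfect fifth is 7 semitones; 7 semitones down from Bb3 gives Eb3.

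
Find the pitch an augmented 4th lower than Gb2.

Dbb2

Counting four letter names down from G lands on D.
Moving 6 semitones down from Gb2 (the size of an augmented fourth) reaches Dbb2.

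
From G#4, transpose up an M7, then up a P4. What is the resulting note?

A major seventh up from G#4 is F##5.
F##5 up a perfect fourth → B#5 (5 semitones).

B#5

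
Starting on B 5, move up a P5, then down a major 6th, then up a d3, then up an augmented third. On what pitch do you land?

A perfect fifth up from B5 is F#6.
Down a major sixth from F#6: A5 (9 semitones down).
Up a diminished third from A5: Cb6 (2 semitones up).
An augmented third up from Cb6 is E6.

E 6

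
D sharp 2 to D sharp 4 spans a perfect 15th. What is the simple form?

perfect 8th

Subtracting seven from the interval number removes an octave: 15 − 7 = 8.
That makes a perfect fifteenth a compound perfect octave — an octave plus a perfect octave.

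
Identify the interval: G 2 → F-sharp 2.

minor second

Descending from G2 to F#2 is the same interval as ascending F#2 to G2.
F to G spans two letter names (F-G): a second.
A major second would be 2 semitones, but F#2 to G2 is 1 — one semitone narrower, making it a minor second.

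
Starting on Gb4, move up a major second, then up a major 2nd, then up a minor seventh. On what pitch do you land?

Ab5

Gb4 up a major second → Ab4 (2 semitones).
A major second up from Ab4 is Bb4.
A minor seventh up from Bb4 is Ab5.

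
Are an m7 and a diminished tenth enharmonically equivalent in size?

No

A minor seventh is 10 semitones but a diminished tenth is 14 semitones — different sizes.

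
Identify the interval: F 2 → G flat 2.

minor second

F to G spans two letter names (F-G) — that makes it a second of some quality.
F2 to Gb2 is 1 semitone, a half step short of the major second (2), so this is minor.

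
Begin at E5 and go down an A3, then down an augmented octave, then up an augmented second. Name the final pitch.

Db4

E5 down an augmented third → Cb5 (5 semitones).
Cb5 down an augmented octave → Cbb4 (13 semitones).
Up an augmented second from Cbb4: Db4 (3 semitones up).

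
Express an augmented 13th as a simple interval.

A6

Subtracting seven from the interval number removes an octave: 13 − 7 = 6.
Quality carries through unchanged, so the simple form is an augmented sixth.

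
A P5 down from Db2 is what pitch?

The fifth takes the letter from D down to G.
A perfect fifth is 7 semitones; 7 semitones down from Db2 gives Gb1.

Gb1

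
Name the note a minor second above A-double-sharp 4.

B-sharp 4

Two letter names up from A: B.
A minor second is 1 semitone; 1 semitone up from A##4 gives B#4.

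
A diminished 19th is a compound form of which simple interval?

Take out 2 octaves (14 from the number): 19 − 14 = 5.
That makes a diminished nineteenth a compound diminished fifth — 2 octaves plus a diminished fifth.

diminished 5th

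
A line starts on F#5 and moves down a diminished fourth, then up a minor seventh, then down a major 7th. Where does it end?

F#5 down a diminished fourth → C##5 (4 semitones).
A minor seventh up from C##5 is B#5.
A major seventh down from B#5 is C#5.

C#5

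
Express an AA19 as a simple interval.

Subtracting seven from the interval number removes an octave: 19 − 14 = 5.
That makes a doubly augmented nineteenth a compound doubly augmented fifth — 2 octaves plus a doubly augmented fifth.

AA5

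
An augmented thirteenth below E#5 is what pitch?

G3

The thirteenth's letter: E down six letter names plus an octave → G.
An augmented thirteenth spans 22 semitones, so from E#5 the target pitch is G3.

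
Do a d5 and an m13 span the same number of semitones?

6 semitones (diminished fifth) vs 20 semitones (minor thirteenth): not equal.

No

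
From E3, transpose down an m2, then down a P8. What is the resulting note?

E3 down a minor second → D#3 (1 semitone).
D#3 down a perfect octave → D#2 (12 semitones).

D#2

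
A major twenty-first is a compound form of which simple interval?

major 7th

Subtracting seven from the interval number removes an octave: 21 − 14 = 7.
Quality carries through unchanged, so the simple form is a major seventh.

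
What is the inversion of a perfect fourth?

Inverted interval numbers add to nine, so a fourth pairs with a fifth (4 + 5 = 9).
And perfect stays perfect under inversion, so we get a perfect fifth.

P5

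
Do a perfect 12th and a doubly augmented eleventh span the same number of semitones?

Yes

Both span 19 semitones: a perfect twelfth and a doubly augmented eleventh are the same chromatic distance.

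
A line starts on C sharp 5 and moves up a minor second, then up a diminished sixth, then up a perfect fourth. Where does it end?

Up a minor second from C#5: D5 (1 semitone up).
A diminished sixth up from D5 is Bbb5.
Bbb5 up a perfect fourth → Ebb6 (5 semitones).

E double-flat 6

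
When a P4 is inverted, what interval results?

Interval numbers invert to sum to nine: 4 + 5 = 9, so a fourth inverts to a fifth.
And perfect stays perfect under inversion, so we get a perfect fifth.

perfect 5th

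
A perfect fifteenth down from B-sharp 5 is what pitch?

For a fifteenth the letter name doesn't change: still B, two octaves down.
A perfect fifteenth is 24 semitones; 24 semitones down from B#5 gives B#3.

B-sharp 3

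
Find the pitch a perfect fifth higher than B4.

The fifth takes the letter from B up to F.
A perfect fifth is 7 semitones; 7 semitones up from B4 gives F#5.

F#5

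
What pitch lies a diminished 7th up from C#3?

Bb3

The seventh takes the letter from C up to B.
A diminished seventh spans 9 semitones, so from C#3 the target pitch is Bb3.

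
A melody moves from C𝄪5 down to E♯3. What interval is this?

M13

Descending from C##5 to E#3 is the same interval as ascending E#3 to C##5.
E to C spans six letter names (E-F-G-A-B-C), plus an octave — that makes it a thirteenth of some quality.
The major thirteenth spans 21 semitones, and E#3 to C##5 is exactly 21 semitones — so this is a major thirteenth.
(Equivalently, a compound major sixth: a major sixth plus an octave.)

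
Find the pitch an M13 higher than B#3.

G##5

The thirteenth's letter: B up six letter names plus an octave → G.
Moving 21 semitones up from B#3 (the size of a major thirteenth) reaches G##5.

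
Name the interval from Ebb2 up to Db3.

major 7th

E to D spans seven letter names (E-F-G-A-B-C-D): a seventh.
The major seventh spans 11 semitones, and Ebb2 to Db3 is exactly 11 semitones — so this is a major seventh.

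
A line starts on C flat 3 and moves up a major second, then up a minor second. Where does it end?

Up a major second from Cb3: Db3 (2 semitones up).
A minor second up from Db3 is Ebb3.

E double-flat 3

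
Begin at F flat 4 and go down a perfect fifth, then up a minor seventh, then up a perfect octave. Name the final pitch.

A double-flat 5

Fb4 down a perfect fifth → Bbb3 (7 semitones).
Up a minor seventh from Bbb3: Abb4 (10 semitones up).
Up a perfect octave from Abb4: Abb5 (12 semitones up).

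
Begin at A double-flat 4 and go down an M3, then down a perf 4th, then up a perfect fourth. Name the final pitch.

Down a major third from Abb4: Fbb4 (4 semitones down).
Fbb4 down a perfect fourth → Cbb4 (5 semitones).
Cbb4 up a perfect fourth → Fbb4 (5 semitones).

F double-flat 4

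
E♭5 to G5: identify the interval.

E to G spans three letter names (E-F-G), so the interval is some kind of third.
Eb5 to G5 is 4 semitones, matching the major third exactly, so the quality is major.

major third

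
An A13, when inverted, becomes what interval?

diminished 3rd

First reduce the compound augmented thirteenth to its simple form, an augmented sixth.
The rule of nine gives the new number: 9 − 6 = 3, so a sixth becomes a third.
And augmented becomes diminished under inversion, so we get a diminished third.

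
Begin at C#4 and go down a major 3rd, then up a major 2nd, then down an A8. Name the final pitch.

Bb2

A major third down from C#4 is A3.
A major second up from A3 is B3.
Down an augmented octave from B3: Bb2 (13 semitones down).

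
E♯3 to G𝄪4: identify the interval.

E to G spans three letter names (E-F-G), plus an octave: a tenth.
E#3 to G##4 is 16 semitones, matching the major tenth exactly, so the quality is major.
(Equivalently, a compound major third: a major third plus an octave.)

major tenth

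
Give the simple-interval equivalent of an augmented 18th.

Subtracting seven from the interval number removes an octave: 18 − 14 = 4.
Quality carries through unchanged, so the simple form is an augmented fourth.

A4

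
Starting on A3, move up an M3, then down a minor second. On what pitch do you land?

A major third up from A3 is C#4.
C#4 down a minor second → B#3 (1 semitone).

B#3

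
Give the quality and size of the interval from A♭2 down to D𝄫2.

Descending from Ab2 to Dbb2 is the same interval as ascending Dbb2 to Ab2.
D to A spans five letter names (D-E-F-G-A) — that makes it a fifth of some quality.
The perfect fifth is 7 semitones; here we have 8, one semitone wider: augmented.

augmented fifth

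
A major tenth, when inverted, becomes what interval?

First reduce the compound major tenth to its simple form, a major third.
Inverted interval numbers add to nine, so a third pairs with a sixth (3 + 6 = 9).
Quality inverts too: major becomes minor. That makes the inversion a minor sixth.

minor sixth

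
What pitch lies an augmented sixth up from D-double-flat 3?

Counting six letter names up from D lands on B.
Moving 10 semitones up from Dbb3 (the size of an augmented sixth) reaches Bb3.

B-flat 3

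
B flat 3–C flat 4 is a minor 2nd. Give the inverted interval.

Inverted interval numbers add to nine, so a second pairs with a seventh (2 + 7 = 9).
Quality inverts too: minor becomes major. That makes the inversion a major seventh.

major 7th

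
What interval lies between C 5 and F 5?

P4

C to F spans four letter names (C-D-E-F): a fourth.
The perfect fourth spans 5 semitones, and C5 to F5 is exactly 5 semitones — so this is a perfect fourth.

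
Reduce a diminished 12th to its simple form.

d5

Subtracting seven from the interval number removes an octave: 12 − 7 = 5.
That makes a diminished twelfth a compound diminished fifth — an octave plus a diminished fifth.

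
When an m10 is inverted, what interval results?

major sixth

First reduce the compound minor tenth to its simple form, a minor third.
Interval numbers invert to sum to nine: 3 + 6 = 9, so a third inverts to a sixth.
And minor becomes major under inversion, so we get a major sixth.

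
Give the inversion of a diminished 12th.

augmented 4th

First reduce the compound diminished twelfth to its simple form, a diminished fifth.
The rule of nine gives the new number: 9 − 5 = 4, so a fifth becomes a fourth.
Quality inverts too: diminished becomes augmented. That makes the inversion an augmented fourth.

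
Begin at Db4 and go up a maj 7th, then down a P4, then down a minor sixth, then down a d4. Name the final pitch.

Up a major seventh from Db4: C5 (11 semitones up).
C5 down a perfect fourth → G4 (5 semitones).
Down a minor sixth from G4: B3 (8 semitones down).
A diminished fourth down from B3 is F##3.

F##3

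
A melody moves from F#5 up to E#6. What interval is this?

F to E spans seven letter names (F-G-A-B-C-D-E): a seventh.
F#5 to E#6 is 11 semitones, matching the major seventh exactly, so the quality is major.

major seventh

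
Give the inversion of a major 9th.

minor seventh

First reduce the compound major ninth to its simple form, a major second.
The rule of nine gives the new number: 9 − 2 = 7, so a second becomes a seventh.
The quality also flips — major becomes minor — giving a minor seventh.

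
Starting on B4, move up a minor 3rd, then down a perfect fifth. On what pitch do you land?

B4 up a minor third → D5 (3 semitones).
Down a perfect fifth from D5: G4 (7 semitones down).

G4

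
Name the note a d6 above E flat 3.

C double-flat 4

The sixth takes the letter from E up to C.
Moving 7 semitones up from Eb3 (the size of a diminished sixth) reaches Cbb4.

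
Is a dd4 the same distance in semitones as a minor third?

Yes

A doubly diminished fourth = 3 semitones = a minor third; enharmonically equal.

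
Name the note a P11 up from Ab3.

Counting four letter names plus an octave up from A lands on D.
A perfect eleventh spans 17 semitones, so from Ab3 the target pitch is Db5.

Db5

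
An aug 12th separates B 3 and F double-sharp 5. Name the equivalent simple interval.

Each octave removed subtracts seven from the number: 12 − 7 = 5.
Quality carries through unchanged, so the simple form is an augmented fifth.

A5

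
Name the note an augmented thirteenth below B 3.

Counting six letter names plus an octave down from B lands on D.
An augmented thirteenth is 22 semitones; 22 semitones down from B3 gives Db2.

D-flat 2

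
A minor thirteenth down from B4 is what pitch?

D#3

Counting six letter names plus an octave down from B lands on D.
Moving 20 semitones down from B4 (the size of a minor thirteenth) reaches D#3.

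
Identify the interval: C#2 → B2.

minor seventh

C to B spans seven letter names (C-D-E-F-G-A-B), so the interval is some kind of seventh.
At 10 semitones, C#2→B2 falls one short of a major seventh: minor.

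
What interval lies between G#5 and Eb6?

G to E spans six letter names (G-A-B-C-D-E): a sixth.
G#5 to Eb6 spans 7 semitones — two semitones narrower than the major sixth (9) — giving a diminished sixth.

diminished 6th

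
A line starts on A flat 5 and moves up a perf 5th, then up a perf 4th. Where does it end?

A flat 6

Ab5 up a perfect fifth → Eb6 (7 semitones).
A perfect fourth up from Eb6 is Ab6.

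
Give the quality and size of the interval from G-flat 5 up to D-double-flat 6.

diminished fifth

G to D spans five letter names (G-A-B-C-D) — that makes it a fifth of some quality.
A perfect fifth would be 7 semitones; Gb5 to Dbb6 is 6, one semitone narrower, so the interval is diminished.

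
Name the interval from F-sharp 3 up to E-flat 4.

diminished seventh

F to E spans seven letter names (F-G-A-B-C-D-E): a seventh.
The major seventh is 11 semitones; here we have 9, two semitones narrower: diminished.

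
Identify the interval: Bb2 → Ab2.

Descending from Bb2 to Ab2 is the same interval as ascending Ab2 to Bb2.
A to B spans two letter names (A-B): a second.
Ab2 to Bb2 is 2 semitones, matching the major second exactly, so the quality is major.

M2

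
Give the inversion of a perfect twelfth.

P4

First reduce the compound perfect twelfth to its simple form, a perfect fifth.
Inverted interval numbers add to nine, so a fifth pairs with a fourth (5 + 4 = 9).
The quality also flips — perfect stays perfect — giving a perfect fourth.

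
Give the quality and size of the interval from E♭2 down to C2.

Descending from Eb2 to C2 is the same interval as ascending C2 to Eb2.
C to E spans three letter names (C-D-E): a third.
At 3 semitones, C2→Eb2 falls one short of a major third: minor.

minor 3rd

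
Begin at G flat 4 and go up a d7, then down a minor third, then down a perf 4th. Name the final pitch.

Up a diminished seventh from Gb4: Fbb5 (9 semitones up).
A minor third down from Fbb5 is Dbb5.
Down a perfect fourth from Dbb5: Abb4 (5 semitones down).

A double-flat 4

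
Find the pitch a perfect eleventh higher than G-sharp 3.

C-sharp 5

The eleventh's letter: G up four letter names plus an octave → C.
A perfect eleventh spans 17 semitones, so from G#3 the target pitch is C#5.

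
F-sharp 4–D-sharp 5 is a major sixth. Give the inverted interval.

Inverted interval numbers add to nine, so a sixth pairs with a third (6 + 3 = 9).
And major becomes minor under inversion, so we get a minor third.

minor 3rd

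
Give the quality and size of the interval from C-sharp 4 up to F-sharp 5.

perfect eleventh

C to F spans four letter names (C-D-E-F), plus an octave — that makes it an eleventh of some quality.
Counting semitones, C#4→F#5 is 17, which is the perfect eleventh.
(Equivalently, a compound perfect fourth: a perfect fourth plus an octave.)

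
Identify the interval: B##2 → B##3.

P8

B to B is the same letter name, plus an octave — that makes it an octave of some quality.
The perfect octave spans 12 semitones, and B##2 to B##3 is exactly 12 semitones — so this is a perfect octave.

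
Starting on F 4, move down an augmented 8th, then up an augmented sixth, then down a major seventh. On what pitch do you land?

E flat 3

An augmented octave down from F4 is Fb3.
An augmented sixth up from Fb3 is D4.
D4 down a major seventh → Eb3 (11 semitones).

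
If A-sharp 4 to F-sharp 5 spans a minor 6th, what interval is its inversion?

The rule of nine gives the new number: 9 − 6 = 3, so a sixth becomes a third.
The quality also flips — minor becomes major — giving a major third.

major third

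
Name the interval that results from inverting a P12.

First reduce the compound perfect twelfth to its simple form, a perfect fifth.
The rule of nine gives the new number: 9 − 5 = 4, so a fifth becomes a fourth.
And perfect stays perfect under inversion, so we get a perfect fourth.

perfect 4th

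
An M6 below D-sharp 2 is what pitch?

F-sharp 1

Counting six letter names down from D lands on F.
Moving 9 semitones down from D#2 (the size of a major sixth) reaches F#1.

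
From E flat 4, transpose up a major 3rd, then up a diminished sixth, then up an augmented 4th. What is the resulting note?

A flat 5

Up a major third from Eb4: G4 (4 semitones up).
A diminished sixth up from G4 is Ebb5.
Up an augmented fourth from Ebb5: Ab5 (6 semitones up).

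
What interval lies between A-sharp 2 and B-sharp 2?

A to B spans two letter names (A-B), so the interval is some kind of second.
Counting semitones, A#2→B#2 is 2, which is the major second.

major 2nd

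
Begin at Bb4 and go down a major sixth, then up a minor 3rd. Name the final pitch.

Down a major sixth from Bb4: Db4 (9 semitones down).
A minor third up from Db4 is Fb4.

Fb4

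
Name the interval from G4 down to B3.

m6

Descending from G4 to B3 is the same interval as ascending B3 to G4.
B to G spans six letter names (B-C-D-E-F-G), so the interval is some kind of sixth.
At 8 semitones, B3→G4 falls one short of a major sixth: minor.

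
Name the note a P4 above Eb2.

Four letter names up from E: A.
Moving 5 semitones up from Eb2 (the size of a perfect fourth) reaches Ab2.

Ab2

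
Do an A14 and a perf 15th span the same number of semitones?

An augmented fourteenth = 24 semitones = a perfect fifteenth; enharmonically equal.

Yes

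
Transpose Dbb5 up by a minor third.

Fbb5

Counting three letter names up from D lands on F.
A minor third spans 3 semitones, so from Dbb5 the target pitch is Fbb5.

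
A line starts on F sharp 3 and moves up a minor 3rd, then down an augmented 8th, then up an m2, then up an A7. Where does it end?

Up a minor third from F#3: A3 (3 semitones up).
A3 down an augmented octave → Ab2 (13 semitones).
Up a minor second from Ab2: Bbb2 (1 semitone up).
An augmented seventh up from Bbb2 is A3.

A 3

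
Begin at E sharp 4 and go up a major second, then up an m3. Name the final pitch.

A sharp 4

E#4 up a major second → F##4 (2 semitones).
Up a minor third from F##4: A#4 (3 semitones up).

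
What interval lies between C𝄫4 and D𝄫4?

major 2nd

C to D spans two letter names (C-D) — that makes it a second of some quality.
Counting semitones, Cbb4→Dbb4 is 2, which is the major second.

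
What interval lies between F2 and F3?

F to F is the same letter name, plus an octave — that makes it an octave of some quality.
F2 to F3 is 12 semitones, matching the perfect octave exactly, so the quality is perfect.

perfect 8th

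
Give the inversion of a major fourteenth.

First reduce the compound major fourteenth to its simple form, a major seventh.
Inverted interval numbers add to nine, so a seventh pairs with a second (7 + 2 = 9).
And major becomes minor under inversion, so we get a minor second.

minor 2nd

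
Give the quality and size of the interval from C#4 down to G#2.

Descending from C#4 to G#2 is the same interval as ascending G#2 to C#4.
G to C spans four letter names (G-A-B-C), plus an octave, so the interval is some kind of eleventh.
Counting semitones, G#2→C#4 is 17, which is the perfect eleventh.
(Equivalently, a compound perfect fourth: a perfect fourth plus an octave.)

perfect 11th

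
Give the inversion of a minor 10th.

First reduce the compound minor tenth to its simple form, a minor third.
Inverted interval numbers add to nine, so a third pairs with a sixth (3 + 6 = 9).
And minor becomes major under inversion, so we get a major sixth.

major 6th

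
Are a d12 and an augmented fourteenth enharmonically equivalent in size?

A diminished twelfth is 18 semitones but an augmented fourteenth is 24 semitones — different sizes.

No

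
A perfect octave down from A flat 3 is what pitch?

For an octave the letter name doesn't change: still A, an octave down.
A perfect octave is 12 semitones; 12 semitones down from Ab3 gives Ab2.

A flat 2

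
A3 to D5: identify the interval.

A to D spans four letter names (A-B-C-D), plus an octave: an eleventh.
Counting semitones, A3→D5 is 17, which is the perfect eleventh.
(Equivalently, a compound perfect fourth: a perfect fourth plus an octave.)

perfect eleventh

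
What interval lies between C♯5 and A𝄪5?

augmented sixth

C to A spans six letter names (C-D-E-F-G-A): a sixth.
A major sixth would be 9 semitones; C#5 to A##5 is 10, one semitone wider, so the interval is augmented.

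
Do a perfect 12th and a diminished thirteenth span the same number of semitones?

Yes

A perfect twelfth = 19 semitones = a diminished thirteenth; enharmonically equal.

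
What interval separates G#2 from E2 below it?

Descending from G#2 to E2 is the same interval as ascending E2 to G#2.
E to G spans three letter names (E-F-G), so the interval is some kind of third.
Counting semitones, E2→G#2 is 4, which is the major third.

major third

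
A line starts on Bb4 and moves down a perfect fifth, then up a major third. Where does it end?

G4

A perfect fifth down from Bb4 is Eb4.
Up a major third from Eb4: G4 (4 semitones up).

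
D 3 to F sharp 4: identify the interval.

D to F spans three letter names (D-E-F), plus an octave — that makes it a tenth of some quality.
The major tenth spans 16 semitones, and D3 to F#4 is exactly 16 semitones — so this is a major tenth.
(Equivalently, a compound major third: a major third plus an octave.)

M10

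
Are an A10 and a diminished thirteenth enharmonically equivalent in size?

An augmented tenth is 17 semitones but a diminished thirteenth is 19 semitones — different sizes.

No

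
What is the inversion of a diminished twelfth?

augmented 4th

First reduce the compound diminished twelfth to its simple form, a diminished fifth.
The rule of nine gives the new number: 9 − 5 = 4, so a fifth becomes a fourth.
And diminished becomes augmented under inversion, so we get an augmented fourth.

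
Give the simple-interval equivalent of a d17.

d3

Each octave removed subtracts seven from the number: 17 − 14 = 3.
Quality carries through unchanged, so the simple form is a diminished third.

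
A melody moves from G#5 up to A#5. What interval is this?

major second

G to A spans two letter names (G-A), so the interval is some kind of second.
The major second spans 2 semitones, and G#5 to A#5 is exactly 2 semitones — so this is a major second.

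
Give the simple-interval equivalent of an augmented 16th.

Each octave removed subtracts seven from the number: 16 − 14 = 2.
That makes an augmented sixteenth a compound augmented second — 2 octaves plus an augmented second.

augmented second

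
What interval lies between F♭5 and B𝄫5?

perfect fourth

F to B spans four letter names (F-G-A-B) — that makes it a fourth of some quality.
Fb5 to Bbb5 is 5 semitones, matching the perfect fourth exactly, so the quality is perfect.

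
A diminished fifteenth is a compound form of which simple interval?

Each octave removed subtracts seven from the number: 15 − 7 = 8.
That makes a diminished fifteenth a compound diminished octave — an octave plus a diminished octave.

diminished 8th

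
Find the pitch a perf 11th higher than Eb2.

Ab3

Counting four letter names plus an octave up from E lands on A.
A perfect eleventh is 17 semitones; 17 semitones up from Eb2 gives Ab3.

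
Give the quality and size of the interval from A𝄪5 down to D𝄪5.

Descending from A##5 to D##5 is the same interval as ascending D##5 to A##5.
D to A spans five letter names (D-E-F-G-A) — that makes it a fifth of some quality.
The perfect fifth spans 7 semitones, and D##5 to A##5 is exactly 7 semitones — so this is a perfect fifth.

perfect 5th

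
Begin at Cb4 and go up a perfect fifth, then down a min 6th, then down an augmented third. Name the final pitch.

Cb4 up a perfect fifth → Gb4 (7 semitones).
Down a minor sixth from Gb4: Bb3 (8 semitones down).
Bb3 down an augmented third → Gbb3 (5 semitones).

Gbb3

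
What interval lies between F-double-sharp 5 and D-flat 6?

F to D spans six letter names (F-G-A-B-C-D) — that makes it a sixth of some quality.
F##5 to Db6 spans 6 semitones — three semitones narrower than the major sixth (9) — giving a doubly diminished sixth.

doubly diminished sixth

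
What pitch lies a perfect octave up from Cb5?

Cb6

An octave keeps the letter name C, an octave up from C.
Moving 12 semitones up from Cb5 (the size of a perfect octave) reaches Cb6.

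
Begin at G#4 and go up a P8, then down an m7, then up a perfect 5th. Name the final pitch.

E#5

G#4 up a perfect octave → G#5 (12 semitones).
Down a minor seventh from G#5: A#4 (10 semitones down).
A perfect fifth up from A#4 is E#5.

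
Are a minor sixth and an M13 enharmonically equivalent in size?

No

A minor sixth spans 8 semitones; a major thirteenth spans 21 semitones. They differ by 13.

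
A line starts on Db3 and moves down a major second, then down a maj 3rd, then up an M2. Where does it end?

Bbb2

Down a major second from Db3: Cb3 (2 semitones down).
Cb3 down a major third → Abb2 (4 semitones).
Abb2 up a major second → Bbb2 (2 semitones).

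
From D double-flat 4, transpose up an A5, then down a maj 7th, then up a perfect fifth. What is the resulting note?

Dbb4 up an augmented fifth → Ab4 (8 semitones).
Down a major seventh from Ab4: Bbb3 (11 semitones down).
A perfect fifth up from Bbb3 is Fb4.

F flat 4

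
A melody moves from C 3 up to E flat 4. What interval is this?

C to E spans three letter names (C-D-E), plus an octave, so the interval is some kind of tenth.
C3 to Eb4 is 15 semitones, a half step short of the major tenth (16), so this is minor.
(Equivalently, a compound minor third: a minor third plus an octave.)

minor tenth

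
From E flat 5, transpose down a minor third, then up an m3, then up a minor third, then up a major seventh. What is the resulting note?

F 6

A minor third down from Eb5 is C5.
A minor third up from C5 is Eb5.
Eb5 up a minor third → Gb5 (3 semitones).
Up a major seventh from Gb5: F6 (11 semitones up).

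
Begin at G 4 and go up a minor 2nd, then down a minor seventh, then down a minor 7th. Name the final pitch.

C 3

Up a minor second from G4: Ab4 (1 semitone up).
Ab4 down a minor seventh → Bb3 (10 semitones).
Bb3 down a minor seventh → C3 (10 semitones).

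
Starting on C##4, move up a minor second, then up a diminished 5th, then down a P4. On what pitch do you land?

E4

C##4 up a minor second → D#4 (1 semitone).
D#4 up a diminished fifth → A4 (6 semitones).
Down a perfect fourth from A4: E4 (5 semitones down).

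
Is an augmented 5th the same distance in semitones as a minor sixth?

Yes

An augmented fifth spans 8 semitones, and a minor sixth also spans 8 semitones — they're enharmonic.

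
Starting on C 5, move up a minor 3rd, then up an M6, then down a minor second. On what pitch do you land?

B 5

Up a minor third from C5: Eb5 (3 semitones up).
Eb5 up a major sixth → C6 (9 semitones).
C6 down a minor second → B5 (1 semitone).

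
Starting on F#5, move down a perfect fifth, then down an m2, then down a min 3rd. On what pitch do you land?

A perfect fifth down from F#5 is B4.
B4 down a minor second → A#4 (1 semitone).
A#4 down a minor third → F##4 (3 semitones).

F##4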